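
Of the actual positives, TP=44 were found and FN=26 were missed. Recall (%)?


Recall = TP/(TP+FN)
= 44/(44+26)
= 44/70 = 62.86%

62.86%


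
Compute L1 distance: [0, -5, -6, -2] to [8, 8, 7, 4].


d = |0-8| + |-5-8| + |-6-7| + |-2-4|
  = 8 + 13 + 13 + 6
  = 40

40


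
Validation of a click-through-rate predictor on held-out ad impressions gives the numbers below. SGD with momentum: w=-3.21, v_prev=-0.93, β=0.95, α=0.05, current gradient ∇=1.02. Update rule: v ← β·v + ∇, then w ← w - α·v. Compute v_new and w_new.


v_new = 0.95·-0.93 + 1.02 = -0.8835 + 1.02 = 0.1365
w_new = -3.21 - 0.05·0.1365 = -3.21 - 0.006825 = -3.216825

v_new=0.1365, w_new=-3.216825


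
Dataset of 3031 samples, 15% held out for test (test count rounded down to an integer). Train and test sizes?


Test = ⌊3031·15/100⌋ = 454
Train = 3031 - 454 = 2577

Train: 2577, Test: 454


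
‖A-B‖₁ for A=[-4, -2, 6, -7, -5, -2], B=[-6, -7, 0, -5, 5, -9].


d = |-4+ 6| + |-2+ 7| + |6-0| + |-7+ 5| + |-5-5| + |-2+ 9|
  = 2 + 5 + 6 + 2 + 10 + 7
  = 32

32


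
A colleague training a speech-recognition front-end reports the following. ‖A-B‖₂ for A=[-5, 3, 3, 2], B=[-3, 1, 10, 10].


d = √((-5+ 3)² + (3-1)² + (3-10)² + (2-10)²)
  = √(4 + 4 + 49 + 64)
  = √121 = 11.0

11.0


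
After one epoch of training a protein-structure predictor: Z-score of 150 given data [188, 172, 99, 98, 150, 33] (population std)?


μ = 123.3333, σ = 52.6867
z = (150 - 123.3333)/52.6867 = 0.5061

0.5061


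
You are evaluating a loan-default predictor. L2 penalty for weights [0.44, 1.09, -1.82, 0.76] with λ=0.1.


‖w‖₂² = (0.44)² + (1.09)² + (-1.82)² + (0.76)²
     = 0.1936 + 1.1881 + 3.3124 + 0.5776
     = 5.2717
λ·‖w‖₂² = 0.1·5.2717 = 0.52717

0.52717


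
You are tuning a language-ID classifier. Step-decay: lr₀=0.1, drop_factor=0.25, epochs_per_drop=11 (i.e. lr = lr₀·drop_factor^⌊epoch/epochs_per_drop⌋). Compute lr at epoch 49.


n_drops = ⌊49/11⌋ = 4
lr = 0.1·0.25^4 = 0.1·0.00390625 = 0.000390625

0.000390625


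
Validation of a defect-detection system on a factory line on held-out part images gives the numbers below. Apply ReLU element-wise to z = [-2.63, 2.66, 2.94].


ReLU(-2.63) = max(0, -2.63) = 0.0
ReLU(2.66) = max(0, 2.66) = 2.66
ReLU(2.94) = max(0, 2.94) = 2.94
result = [0.0, 2.66, 2.94]

[0.0, 2.66, 2.94]


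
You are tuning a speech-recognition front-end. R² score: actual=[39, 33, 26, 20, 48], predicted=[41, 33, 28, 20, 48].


ȳ = 33.2
SS_res = Σ(y-ŷ)² = 8
SS_tot = Σ(y-ȳ)² = 478.8
R² = 1 - SS_res/SS_tot = 1 - 0.0167 = 0.9833

0.9833


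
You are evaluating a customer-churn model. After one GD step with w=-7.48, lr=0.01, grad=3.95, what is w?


w_new = w - α·∇
= -7.48 - 0.01·3.95
= -7.48 - 0.0395
= -7.5195

-7.5195


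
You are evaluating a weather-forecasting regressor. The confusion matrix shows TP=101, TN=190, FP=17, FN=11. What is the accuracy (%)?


Accuracy = (TP+TN)/(TP+TN+FP+FN)
= (101+190)/(319)
= 291/319 = 91.22%

91.22%


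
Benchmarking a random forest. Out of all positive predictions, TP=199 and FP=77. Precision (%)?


Precision = TP/(TP+FP)
= 199/(199+77)
= 199/276 = 72.1%

72.1%


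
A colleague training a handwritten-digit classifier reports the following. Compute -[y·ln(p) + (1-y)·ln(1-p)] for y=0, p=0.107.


BCE = -[y·ln(p) + (1-y)·ln(1-p)]
= -0 - 1·ln(1-0.107)
= -ln(0.893) = 0.1132

0.1132


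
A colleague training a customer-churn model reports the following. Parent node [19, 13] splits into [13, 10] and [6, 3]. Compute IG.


Parent = [19, 13], H_parent = 0.9745
H_left = 0.9877 (n=23), H_right = 0.9183 (n=9)
H_children = (23/32)·0.9877 + (9/32)·0.9183 = 0.9682
IG = 0.9745 - 0.9682 = 0.0063

0.0063


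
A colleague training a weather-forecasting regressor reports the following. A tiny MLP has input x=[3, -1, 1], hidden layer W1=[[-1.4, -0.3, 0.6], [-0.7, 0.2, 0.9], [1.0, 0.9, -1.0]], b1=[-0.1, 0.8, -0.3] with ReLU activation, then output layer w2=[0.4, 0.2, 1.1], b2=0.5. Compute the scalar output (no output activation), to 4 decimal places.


z1[0] = (-1.4)·(3) + (-0.3)·(-1) + (0.6)·(1) - 0.1 = -3.4
z1[1] = (-0.7)·(3) + (0.2)·(-1) + (0.9)·(1) + 0.8 = -0.6
z1[2] = (1.0)·(3) + (0.9)·(-1) + (-1.0)·(1) - 0.3 = 0.8
h = ReLU(z1) = [0.0, 0.0, 0.8]
output = (0.4)·(0.0) + (0.2)·(0.0) + (1.1)·(0.8) + 0.5 = 1.38

1.38


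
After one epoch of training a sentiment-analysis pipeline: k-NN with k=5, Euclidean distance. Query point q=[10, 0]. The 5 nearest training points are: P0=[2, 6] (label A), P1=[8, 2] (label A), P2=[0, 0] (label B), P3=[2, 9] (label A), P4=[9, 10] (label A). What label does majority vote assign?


d(q,P0) = 10.0  (label A)
d(q,P1) = 2.8284  (label A)
d(q,P2) = 10.0  (label B)
d(q,P3) = 12.0416  (label A)
d(q,P4) = 10.0499  (label A)
Votes: A=4, B=1
Majority → A

A


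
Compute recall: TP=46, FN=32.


Recall = TP/(TP+FN)
= 46/(46+32)
= 46/78 = 58.97%

58.97%


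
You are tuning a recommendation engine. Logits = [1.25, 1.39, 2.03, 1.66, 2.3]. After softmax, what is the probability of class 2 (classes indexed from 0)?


Exponentials: e^1.25=3.4903, e^1.39=4.0149, e^2.03=7.6141, e^1.66=5.2593, e^2.3=9.9742
Sum = 30.3528
Softmax = [0.115, 0.1323, 0.2509, 0.1733, 0.3286]
p[2] = 7.6141/30.3528 = 0.2509

0.2509


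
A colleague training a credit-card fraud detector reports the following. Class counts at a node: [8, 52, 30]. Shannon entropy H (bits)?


Probabilities: [8/90, 52/90, 30/90] ≈ [0.0889, 0.5778, 0.3333]
H = -((8/90)·log₂(8/90) + (52/90)·log₂(52/90) + (30/90)·log₂(30/90))
  = 1.296 bits

1.296 bits


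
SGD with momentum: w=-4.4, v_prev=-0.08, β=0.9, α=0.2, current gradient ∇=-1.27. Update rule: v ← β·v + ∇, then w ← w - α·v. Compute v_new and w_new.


v_new = 0.9·-0.08 - 1.27 = -0.072 - 1.27 = -1.342
w_new = -4.4 - 0.2·-1.342 = -4.4 + 0.2684 = -4.1316

v_new=-1.342, w_new=-4.1316


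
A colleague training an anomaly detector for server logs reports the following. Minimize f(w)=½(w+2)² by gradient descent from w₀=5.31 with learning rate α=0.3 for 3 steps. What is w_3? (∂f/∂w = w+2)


step 1: grad = 5.31+2 = 7.31; w = 5.31 - 0.3·(7.31) = 3.117
step 2: grad = 3.117+2 = 5.117; w = 3.117 - 0.3·(5.117) = 1.5819
step 3: grad = 1.5819+2 = 3.5819; w = 1.5819 - 0.3·(3.5819) = 0.50733

0.50733


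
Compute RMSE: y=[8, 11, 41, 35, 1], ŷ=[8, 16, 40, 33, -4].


MSE = 55/5 = 11
RMSE = √(55/5) = 3.3166

3.3166


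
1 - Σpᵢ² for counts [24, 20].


Probabilities: [24/44, 20/44] ≈ [0.5455, 0.4545]
Σpᵢ² = (576 + 400)/44² = 976/1936
Gini = 1 - Σpᵢ² = 1 - 976/1936 = 0.4959

0.4959


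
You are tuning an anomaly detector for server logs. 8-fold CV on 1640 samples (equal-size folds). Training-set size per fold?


Fold size = 1640/8 = 205
Training per fold = 1640 - 205 = 1435

1435


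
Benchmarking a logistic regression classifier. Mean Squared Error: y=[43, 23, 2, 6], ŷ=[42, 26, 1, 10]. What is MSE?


Squared errors: (43-42)²=1, (23-26)²=9, (2-1)²=1, (6-10)²=16
Sum = 27
MSE = 27/4 = 27/4

27/4


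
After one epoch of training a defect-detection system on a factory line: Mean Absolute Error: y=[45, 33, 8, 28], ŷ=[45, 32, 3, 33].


Absolute errors: |45-45|=0, |33-32|=1, |8-3|=5, |28-33|=5
Sum = 11
MAE = 11/4 = 11/4

11/4


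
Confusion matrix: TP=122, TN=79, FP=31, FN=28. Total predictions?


Total = TP + TN + FP + FN
= 122 + 79 + 31 + 28
= 260
(Predicted positive: 153, predicted negative: 107)

260


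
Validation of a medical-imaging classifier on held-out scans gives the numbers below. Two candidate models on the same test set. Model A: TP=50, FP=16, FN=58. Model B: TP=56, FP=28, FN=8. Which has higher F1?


Model A: P=50/66=0.7576, R=50/108=0.463, F1=2PR/(P+R)=2TP/(2TP+FP+FN)=100/174=0.5747
Model B: P=56/84=0.6667, R=56/64=0.875, F1=2PR/(P+R)=2TP/(2TP+FP+FN)=112/148=0.7568
0.5747 < 0.7568 → Model B

Model B


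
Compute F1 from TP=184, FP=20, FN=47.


Precision = 184/204 = 0.902
Recall = 184/231 = 0.7965
F1 = 2·P·R/(P+R) = 2·TP/(2·TP+FP+FN) = 368/(368+20+47) = 368/435 = 0.846

0.846


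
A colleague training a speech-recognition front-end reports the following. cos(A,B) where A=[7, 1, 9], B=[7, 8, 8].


A·B = 7·7 + 1·8 + 9·8 = 129
‖A‖ = √131 = 11.4455, ‖B‖ = √177 = 13.3041
cos = 129/(√131·√177) = 129/√23187 = 0.8472

0.8472


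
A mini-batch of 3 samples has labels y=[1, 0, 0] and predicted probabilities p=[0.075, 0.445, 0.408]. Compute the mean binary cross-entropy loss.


L[0] = -ln(0.075) = 2.5903
L[1] = -ln(1-0.445) = -ln(0.555) = 0.5888
L[2] = -ln(1-0.408) = -ln(0.592) = 0.5242
mean = (2.5903 + 0.5888 + 0.5242)/3 = 1.2344

1.2344


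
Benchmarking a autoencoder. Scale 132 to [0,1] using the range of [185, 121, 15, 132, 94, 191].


min=15, max=191
(132-15)/(191-15) = 117/176 = 0.6648

0.6648


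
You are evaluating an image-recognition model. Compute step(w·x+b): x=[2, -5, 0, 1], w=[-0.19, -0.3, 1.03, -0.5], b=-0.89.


z = (2)·(-0.19) + (-5)·(-0.3) + (0)·(1.03) + (1)·(-0.5) - 0.89
  = -0.27
step(z) = 0 (z<0)

0


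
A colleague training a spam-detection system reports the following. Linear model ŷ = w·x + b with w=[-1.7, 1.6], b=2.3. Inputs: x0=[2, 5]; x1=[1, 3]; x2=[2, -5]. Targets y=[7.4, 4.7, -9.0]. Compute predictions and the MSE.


ŷ0 = (-1.7)·(2) + (1.6)·(5) + 2.3 = 6.9
ŷ1 = (-1.7)·(1) + (1.6)·(3) + 2.3 = 5.4
ŷ2 = (-1.7)·(2) + (1.6)·(-5) + 2.3 = -9.1
errors² = [0.25, 0.49, 0.01]
MSE = 0.7500/3 = 0.25

0.25


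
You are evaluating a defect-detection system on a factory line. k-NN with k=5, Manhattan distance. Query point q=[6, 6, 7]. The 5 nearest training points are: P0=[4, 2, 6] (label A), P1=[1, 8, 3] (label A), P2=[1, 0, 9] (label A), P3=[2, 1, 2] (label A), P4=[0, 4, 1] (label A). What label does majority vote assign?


d(q,P0) = 7  (label A)
d(q,P1) = 11  (label A)
d(q,P2) = 13  (label A)
d(q,P3) = 14  (label A)
d(q,P4) = 14  (label A)
Votes: A=5, B=0
Majority → A

A


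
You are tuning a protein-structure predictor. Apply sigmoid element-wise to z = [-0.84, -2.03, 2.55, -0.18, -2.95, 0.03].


σ(-0.84) = 1/(1+e^0.84) = 0.3015
σ(-2.03) = 1/(1+e^2.03) = 0.1161
σ(2.55) = 1/(1+e^-2.55) = 0.9276
σ(-0.18) = 1/(1+e^0.18) = 0.4551
σ(-2.95) = 1/(1+e^2.95) = 0.0497
σ(0.03) = 1/(1+e^-0.03) = 0.5075
result = [0.3015, 0.1161, 0.9276, 0.4551, 0.0497, 0.5075]

[0.3015, 0.1161, 0.9276, 0.4551, 0.0497, 0.5075]


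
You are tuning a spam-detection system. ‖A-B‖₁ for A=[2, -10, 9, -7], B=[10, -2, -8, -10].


d = |2-10| + |-10+ 2| + |9+ 8| + |-7+ 10|
  = 8 + 8 + 17 + 3
  = 36

36


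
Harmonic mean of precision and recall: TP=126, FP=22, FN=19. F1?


Precision = 126/148 = 0.8514
Recall = 126/145 = 0.869
F1 = 2·P·R/(P+R) = 2·TP/(2·TP+FP+FN) = 252/(252+22+19) = 252/293 = 0.8601

0.8601


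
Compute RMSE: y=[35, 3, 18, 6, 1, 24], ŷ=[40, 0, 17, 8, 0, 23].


MSE = 41/6 = 6.8333
RMSE = √(41/6) = 2.6141

2.6141


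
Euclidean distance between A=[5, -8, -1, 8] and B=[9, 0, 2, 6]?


d = √((5-9)² + (-8-0)² + (-1-2)² + (8-6)²)
  = √(16 + 64 + 9 + 4)
  = √93 = 9.6437

9.6437


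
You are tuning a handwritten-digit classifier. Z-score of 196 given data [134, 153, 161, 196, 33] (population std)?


μ = 135.4, σ = 55.0004
z = (196 - 135.4)/55.0004 = 1.1018

1.1018


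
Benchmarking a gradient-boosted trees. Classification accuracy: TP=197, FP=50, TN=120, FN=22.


Accuracy = (TP+TN)/(TP+TN+FP+FN)
= (197+120)/(389)
= 317/389 = 81.49%

81.49%


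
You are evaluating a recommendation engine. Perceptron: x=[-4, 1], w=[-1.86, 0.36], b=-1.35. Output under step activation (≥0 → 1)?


z = (-4)·(-1.86) + (1)·(0.36) - 1.35
  = 6.45
step(z) = 1 (z≥0)

1


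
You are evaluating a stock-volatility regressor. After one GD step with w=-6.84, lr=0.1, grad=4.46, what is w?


w_new = w - α·∇
= -6.84 - 0.1·4.46
= -6.84 - 0.446
= -7.286

-7.286


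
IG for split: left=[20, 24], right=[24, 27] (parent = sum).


Parent = [44, 51], H_parent = 0.9961
H_left = 0.994 (n=44), H_right = 0.9975 (n=51)
H_children = (44/95)·0.994 + (51/95)·0.9975 = 0.9959
IG = 0.9961 - 0.9959 = 0.0002

0.0002


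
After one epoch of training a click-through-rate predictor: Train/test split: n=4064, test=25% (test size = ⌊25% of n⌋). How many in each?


Test = ⌊4064·25/100⌋ = 1016
Train = 4064 - 1016 = 3048

Train: 3048, Test: 1016


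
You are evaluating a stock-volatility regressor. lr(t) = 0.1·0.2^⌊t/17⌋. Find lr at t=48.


n_drops = ⌊48/17⌋ = 2
lr = 0.1·0.2^2 = 0.1·0.04 = 0.004

0.004


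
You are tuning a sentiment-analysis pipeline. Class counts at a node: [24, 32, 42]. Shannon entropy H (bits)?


Probabilities: [24/98, 32/98, 42/98] ≈ [0.2449, 0.3265, 0.4286]
H = -((24/98)·log₂(24/98) + (32/98)·log₂(32/98) + (42/98)·log₂(42/98))
  = 1.5482 bits

1.5482 bits


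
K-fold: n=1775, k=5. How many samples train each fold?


Fold size = 1775/5 = 355
Training per fold = 1775 - 355 = 1420

1420


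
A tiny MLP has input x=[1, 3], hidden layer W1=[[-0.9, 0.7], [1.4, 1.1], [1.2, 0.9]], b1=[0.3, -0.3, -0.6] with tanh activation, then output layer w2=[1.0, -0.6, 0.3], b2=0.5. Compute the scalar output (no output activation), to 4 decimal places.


z1[0] = (-0.9)·(1) + (0.7)·(3) + 0.3 = 1.5
z1[1] = (1.4)·(1) + (1.1)·(3) - 0.3 = 4.4
z1[2] = (1.2)·(1) + (0.9)·(3) - 0.6 = 3.3
h = tanh(z1) = [0.9051, 0.9997, 0.9973]
output = (1.0)·(0.9051) + (-0.6)·(0.9997) + (0.3)·(0.9973) + 0.5 = 1.1045

1.1045


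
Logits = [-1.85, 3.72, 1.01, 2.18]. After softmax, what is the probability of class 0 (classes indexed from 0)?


Exponentials: e^-1.85=0.1572, e^3.72=41.2644, e^1.01=2.7456, e^2.18=8.8463
Sum = 53.0135
Softmax = [0.003, 0.7784, 0.0518, 0.1669]
p[0] = 0.1572/53.0135 = 0.003

0.003


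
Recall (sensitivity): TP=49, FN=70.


Recall = TP/(TP+FN)
= 49/(49+70)
= 49/119 = 41.18%

41.18%


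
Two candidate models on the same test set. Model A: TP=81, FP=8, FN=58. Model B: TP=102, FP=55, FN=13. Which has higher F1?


Model A: P=81/89=0.9101, R=81/139=0.5827, F1=2PR/(P+R)=2TP/(2TP+FP+FN)=162/228=0.7105
Model B: P=102/157=0.6497, R=102/115=0.887, F1=2PR/(P+R)=2TP/(2TP+FP+FN)=204/272=0.75
0.7105 < 0.75 → Model B

Model B


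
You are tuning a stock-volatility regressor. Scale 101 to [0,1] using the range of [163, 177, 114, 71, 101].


min=71, max=177
(101-71)/(177-71) = 30/106 = 0.283

0.283


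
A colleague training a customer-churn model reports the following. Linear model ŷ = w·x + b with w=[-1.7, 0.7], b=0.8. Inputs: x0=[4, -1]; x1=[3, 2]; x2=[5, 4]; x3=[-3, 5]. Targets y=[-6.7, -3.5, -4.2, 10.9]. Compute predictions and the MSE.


ŷ0 = (-1.7)·(4) + (0.7)·(-1) + 0.8 = -6.7
ŷ1 = (-1.7)·(3) + (0.7)·(2) + 0.8 = -2.9
ŷ2 = (-1.7)·(5) + (0.7)·(4) + 0.8 = -4.9
ŷ3 = (-1.7)·(-3) + (0.7)·(5) + 0.8 = 9.4
errors² = [0.0, 0.36, 0.49, 2.25]
MSE = 3.1000/4 = 0.775

0.775


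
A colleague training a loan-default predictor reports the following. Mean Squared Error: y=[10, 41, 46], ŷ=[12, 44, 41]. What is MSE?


Squared errors: (10-12)²=4, (41-44)²=9, (46-41)²=25
Sum = 38
MSE = 38/3 = 38/3

38/3


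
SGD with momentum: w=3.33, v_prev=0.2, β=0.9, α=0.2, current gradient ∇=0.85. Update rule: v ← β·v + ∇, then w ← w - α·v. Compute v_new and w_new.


v_new = 0.9·0.2 + 0.85 = 0.18 + 0.85 = 1.03
w_new = 3.33 - 0.2·1.03 = 3.33 - 0.206 = 3.124

v_new=1.03, w_new=3.124


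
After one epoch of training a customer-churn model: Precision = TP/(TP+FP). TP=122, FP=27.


Precision = TP/(TP+FP)
= 122/(122+27)
= 122/149 = 81.88%

81.88%


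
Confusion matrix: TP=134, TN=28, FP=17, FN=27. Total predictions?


Total = TP + TN + FP + FN
= 134 + 28 + 17 + 27
= 206
(Predicted positive: 151, predicted negative: 55)

206


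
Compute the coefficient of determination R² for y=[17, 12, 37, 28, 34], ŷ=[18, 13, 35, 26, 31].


ȳ = 25.6
SS_res = Σ(y-ŷ)² = 19
SS_tot = Σ(y-ȳ)² = 465.2
R² = 1 - SS_res/SS_tot = 1 - 0.0408 = 0.9592

0.9592


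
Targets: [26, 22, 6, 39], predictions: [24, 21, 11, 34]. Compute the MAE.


Absolute errors: |26-24|=2, |22-21|=1, |6-11|=5, |39-34|=5
Sum = 13
MAE = 13/4 = 13/4

13/4


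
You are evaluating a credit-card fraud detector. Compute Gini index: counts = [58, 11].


Probabilities: [58/69, 11/69] ≈ [0.8406, 0.1594]
Σpᵢ² = (3364 + 121)/69² = 3485/4761
Gini = 1 - Σpᵢ² = 1 - 3485/4761 = 0.268

0.268


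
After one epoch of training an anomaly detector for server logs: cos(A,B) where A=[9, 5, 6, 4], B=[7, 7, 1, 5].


A·B = 9·7 + 5·7 + 6·1 + 4·5 = 124
‖A‖ = √158 = 12.5698, ‖B‖ = √124 = 11.1355
cos = 124/(√158·√124) = 124/√19592 = 0.8859

0.8859


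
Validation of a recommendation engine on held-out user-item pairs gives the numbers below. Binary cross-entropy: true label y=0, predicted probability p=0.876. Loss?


BCE = -[y·ln(p) + (1-y)·ln(1-p)]
= -0 - 1·ln(1-0.876)
= -ln(0.124) = 2.0875

2.0875


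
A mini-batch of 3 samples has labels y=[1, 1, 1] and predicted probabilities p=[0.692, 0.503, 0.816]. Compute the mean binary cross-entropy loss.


L[0] = -ln(0.692) = 0.3682
L[1] = -ln(0.503) = 0.6872
L[2] = -ln(0.816) = 0.2033
mean = (0.3682 + 0.6872 + 0.2033)/3 = 0.4196

0.4196


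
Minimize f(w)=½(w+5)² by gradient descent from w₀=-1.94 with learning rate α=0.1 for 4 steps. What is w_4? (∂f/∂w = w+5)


step 1: grad = -1.94+5 = 3.06; w = -1.94 - 0.1·(3.06) = -2.246
step 2: grad = -2.246+5 = 2.754; w = -2.246 - 0.1·(2.754) = -2.5214
step 3: grad = -2.5214+5 = 2.4786; w = -2.5214 - 0.1·(2.4786) = -2.76926
step 4: grad = -2.76926+5 = 2.23074; w = -2.76926 - 0.1·(2.23074) = -2.992334

-2.992334


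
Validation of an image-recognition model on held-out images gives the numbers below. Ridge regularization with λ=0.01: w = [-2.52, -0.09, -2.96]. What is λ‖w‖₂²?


‖w‖₂² = (-2.52)² + (-0.09)² + (-2.96)²
     = 6.3504 + 0.0081 + 8.7616
     = 15.1201
λ·‖w‖₂² = 0.01·15.1201 = 0.151201

0.151201


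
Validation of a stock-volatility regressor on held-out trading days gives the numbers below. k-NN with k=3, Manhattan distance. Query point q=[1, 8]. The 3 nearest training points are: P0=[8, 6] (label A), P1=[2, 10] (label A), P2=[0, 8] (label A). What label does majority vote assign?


d(q,P0) = 9  (label A)
d(q,P1) = 3  (label A)
d(q,P2) = 1  (label A)
Votes: A=3, B=0
Majority → A

A


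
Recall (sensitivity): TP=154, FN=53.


Recall = TP/(TP+FN)
= 154/(154+53)
= 154/207 = 74.4%

74.4%


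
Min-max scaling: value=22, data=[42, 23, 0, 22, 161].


min=0, max=161
(22-0)/(161-0) = 22/161 = 0.1366

0.1366


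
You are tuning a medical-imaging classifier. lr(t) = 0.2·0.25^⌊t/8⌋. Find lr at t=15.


n_drops = ⌊15/8⌋ = 1
lr = 0.2·0.25^1 = 0.2·0.25 = 0.05

0.05


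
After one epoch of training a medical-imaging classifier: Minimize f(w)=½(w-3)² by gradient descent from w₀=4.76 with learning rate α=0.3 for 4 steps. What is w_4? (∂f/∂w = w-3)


step 1: grad = 4.76-3 = 1.76; w = 4.76 - 0.3·(1.76) = 4.232
step 2: grad = 4.232-3 = 1.232; w = 4.232 - 0.3·(1.232) = 3.8624
step 3: grad = 3.8624-3 = 0.8624; w = 3.8624 - 0.3·(0.8624) = 3.60368
step 4: grad = 3.60368-3 = 0.60368; w = 3.60368 - 0.3·(0.60368) = 3.422576

3.422576


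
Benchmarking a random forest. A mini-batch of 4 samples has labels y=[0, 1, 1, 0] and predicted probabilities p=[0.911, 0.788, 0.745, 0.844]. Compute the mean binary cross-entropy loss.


L[0] = -ln(1-0.911) = -ln(0.089) = 2.4191
L[1] = -ln(0.788) = 0.2383
L[2] = -ln(0.745) = 0.2944
L[3] = -ln(1-0.844) = -ln(0.156) = 1.8579
mean = (2.4191 + 0.2383 + 0.2944 + 1.8579)/4 = 1.2024

1.2024


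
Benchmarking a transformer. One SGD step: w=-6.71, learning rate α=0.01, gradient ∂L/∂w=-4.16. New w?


w_new = w - α·∇
= -6.71 - 0.01·-4.16
= -6.71 + 0.0416
= -6.6684

-6.6684


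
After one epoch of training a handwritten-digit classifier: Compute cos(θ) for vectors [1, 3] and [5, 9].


A·B = 1·5 + 3·9 = 32
‖A‖ = √10 = 3.1623, ‖B‖ = √106 = 10.2956
cos = 32/(√10·√106) = 32/√1060 = 0.9829

0.9829


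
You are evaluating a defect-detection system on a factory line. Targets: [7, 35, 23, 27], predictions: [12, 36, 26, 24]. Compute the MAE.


Absolute errors: |7-12|=5, |35-36|=1, |23-26|=3, |27-24|=3
Sum = 12
MAE = 12/4 = 3

3


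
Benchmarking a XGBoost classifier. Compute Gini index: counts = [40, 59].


Probabilities: [40/99, 59/99] ≈ [0.404, 0.596]
Σpᵢ² = (1600 + 3481)/99² = 5081/9801
Gini = 1 - Σpᵢ² = 1 - 5081/9801 = 0.4816

0.4816


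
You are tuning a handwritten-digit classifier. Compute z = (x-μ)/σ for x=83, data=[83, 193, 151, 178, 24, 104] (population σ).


μ = 122.1667, σ = 58.405
z = (83 - 122.1667)/58.405 = -0.6706

-0.6706


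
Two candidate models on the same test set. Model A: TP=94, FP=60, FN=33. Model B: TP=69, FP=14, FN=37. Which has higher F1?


Model A: P=94/154=0.6104, R=94/127=0.7402, F1=2PR/(P+R)=2TP/(2TP+FP+FN)=188/281=0.669
Model B: P=69/83=0.8313, R=69/106=0.6509, F1=2PR/(P+R)=2TP/(2TP+FP+FN)=138/189=0.7302
0.669 < 0.7302 → Model B

Model B


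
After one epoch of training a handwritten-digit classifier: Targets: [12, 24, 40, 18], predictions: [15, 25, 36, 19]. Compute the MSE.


Squared errors: (12-15)²=9, (24-25)²=1, (40-36)²=16, (18-19)²=1
Sum = 27
MSE = 27/4 = 27/4

27/4


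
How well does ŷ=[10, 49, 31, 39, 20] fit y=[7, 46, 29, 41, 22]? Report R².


ȳ = 29
SS_res = Σ(y-ŷ)² = 30
SS_tot = Σ(y-ȳ)² = 966
R² = 1 - SS_res/SS_tot = 1 - 0.0311 = 0.9689

0.9689


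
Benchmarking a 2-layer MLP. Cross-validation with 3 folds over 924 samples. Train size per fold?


Fold size = 924/3 = 308
Training per fold = 924 - 308 = 616

616


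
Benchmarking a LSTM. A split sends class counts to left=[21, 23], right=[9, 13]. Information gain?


Parent = [30, 36], H_parent = 0.994
H_left = 0.9985 (n=44), H_right = 0.976 (n=22)
H_children = (44/66)·0.9985 + (22/66)·0.976 = 0.991
IG = 0.994 - 0.991 = 0.003

0.003


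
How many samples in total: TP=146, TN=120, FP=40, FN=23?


Total = TP + TN + FP + FN
= 146 + 120 + 40 + 23
= 329
(Predicted positive: 186, predicted negative: 143)

329


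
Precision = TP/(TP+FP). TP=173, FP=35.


Precision = TP/(TP+FP)
= 173/(173+35)
= 173/208 = 83.17%

83.17%


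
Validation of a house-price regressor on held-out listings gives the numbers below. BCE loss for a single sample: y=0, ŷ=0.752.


BCE = -[y·ln(p) + (1-y)·ln(1-p)]
= -0 - 1·ln(1-0.752)
= -ln(0.248) = 1.3943

1.3943


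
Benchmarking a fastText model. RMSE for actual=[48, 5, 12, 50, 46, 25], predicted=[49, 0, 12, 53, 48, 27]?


MSE = 43/6 = 7.1667
RMSE = √(43/6) = 2.6771

2.6771


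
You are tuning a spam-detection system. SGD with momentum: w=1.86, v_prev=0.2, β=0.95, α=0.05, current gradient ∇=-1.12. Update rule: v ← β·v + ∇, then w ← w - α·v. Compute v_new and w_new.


v_new = 0.95·0.2 - 1.12 = 0.19 - 1.12 = -0.93
w_new = 1.86 - 0.05·-0.93 = 1.86 + 0.0465 = 1.9065

v_new=-0.93, w_new=1.9065


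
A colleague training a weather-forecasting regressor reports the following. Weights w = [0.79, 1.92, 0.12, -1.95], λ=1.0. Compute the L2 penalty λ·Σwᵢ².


‖w‖₂² = (0.79)² + (1.92)² + (0.12)² + (-1.95)²
     = 0.6241 + 3.6864 + 0.0144 + 3.8025
     = 8.1274
λ·‖w‖₂² = 1.0·8.1274 = 8.1274

8.1274


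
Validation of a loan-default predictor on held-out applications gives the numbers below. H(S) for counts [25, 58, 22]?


Probabilities: [25/105, 58/105, 22/105] ≈ [0.2381, 0.5524, 0.2095]
H = -((25/105)·log₂(25/105) + (58/105)·log₂(58/105) + (22/105)·log₂(22/105))
  = 1.4384 bits

1.4384 bits


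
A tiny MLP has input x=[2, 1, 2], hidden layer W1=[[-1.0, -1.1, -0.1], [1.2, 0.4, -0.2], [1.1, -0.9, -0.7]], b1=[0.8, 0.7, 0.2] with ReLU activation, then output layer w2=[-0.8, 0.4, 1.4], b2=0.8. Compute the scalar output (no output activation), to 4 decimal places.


z1[0] = (-1.0)·(2) + (-1.1)·(1) + (-0.1)·(2) + 0.8 = -2.5
z1[1] = (1.2)·(2) + (0.4)·(1) + (-0.2)·(2) + 0.7 = 3.1
z1[2] = (1.1)·(2) + (-0.9)·(1) + (-0.7)·(2) + 0.2 = 0.1
h = ReLU(z1) = [0.0, 3.1, 0.1]
output = (-0.8)·(0.0) + (0.4)·(3.1) + (1.4)·(0.1) + 0.8 = 2.18

2.18


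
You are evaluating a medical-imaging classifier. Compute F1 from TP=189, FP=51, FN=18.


Precision = 189/240 = 0.7875
Recall = 189/207 = 0.913
F1 = 2·P·R/(P+R) = 2·TP/(2·TP+FP+FN) = 378/(378+51+18) = 378/447 = 0.8456

0.8456


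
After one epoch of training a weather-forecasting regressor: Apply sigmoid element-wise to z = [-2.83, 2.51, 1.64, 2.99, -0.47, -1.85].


σ(-2.83) = 1/(1+e^2.83) = 0.0557
σ(2.51) = 1/(1+e^-2.51) = 0.9248
σ(1.64) = 1/(1+e^-1.64) = 0.8375
σ(2.99) = 1/(1+e^-2.99) = 0.9521
σ(-0.47) = 1/(1+e^0.47) = 0.3846
σ(-1.85) = 1/(1+e^1.85) = 0.1359
result = [0.0557, 0.9248, 0.8375, 0.9521, 0.3846, 0.1359]

[0.0557, 0.9248, 0.8375, 0.9521, 0.3846, 0.1359]


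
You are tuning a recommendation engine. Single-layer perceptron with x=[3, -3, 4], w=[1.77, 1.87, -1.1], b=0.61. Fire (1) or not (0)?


z = (3)·(1.77) + (-3)·(1.87) + (4)·(-1.1) + 0.61
  = -4.09
step(z) = 0 (z<0)

0


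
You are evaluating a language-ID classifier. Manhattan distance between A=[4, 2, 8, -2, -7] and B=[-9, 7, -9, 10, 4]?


d = |4+ 9| + |2-7| + |8+ 9| + |-2-10| + |-7-4|
  = 13 + 5 + 17 + 12 + 11
  = 58

58


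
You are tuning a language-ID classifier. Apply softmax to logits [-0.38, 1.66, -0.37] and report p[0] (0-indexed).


Exponentials: e^-0.38=0.6839, e^1.66=5.2593, e^-0.37=0.6907
Sum = 6.6339
Softmax = [0.1031, 0.7928, 0.1041]
p[0] = 0.6839/6.6339 = 0.1031

0.1031


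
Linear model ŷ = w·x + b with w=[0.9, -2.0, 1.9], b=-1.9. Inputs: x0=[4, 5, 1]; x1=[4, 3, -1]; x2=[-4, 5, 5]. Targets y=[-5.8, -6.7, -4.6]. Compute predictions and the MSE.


ŷ0 = (0.9)·(4) + (-2.0)·(5) + (1.9)·(1) - 1.9 = -6.4
ŷ1 = (0.9)·(4) + (-2.0)·(3) + (1.9)·(-1) - 1.9 = -6.2
ŷ2 = (0.9)·(-4) + (-2.0)·(5) + (1.9)·(5) - 1.9 = -6.0
errors² = [0.36, 0.25, 1.96]
MSE = 2.5700/3 = 0.8567

0.8567


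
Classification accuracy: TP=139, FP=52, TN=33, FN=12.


Accuracy = (TP+TN)/(TP+TN+FP+FN)
= (139+33)/(236)
= 172/236 = 72.88%

72.88%


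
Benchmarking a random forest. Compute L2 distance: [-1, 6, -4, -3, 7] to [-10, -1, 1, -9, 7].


d = √((-1+ 10)² + (6+ 1)² + (-4-1)² + (-3+ 9)² + (7-7)²)
  = √(81 + 49 + 25 + 36 + 0)
  = √191 = 13.8203

13.8203


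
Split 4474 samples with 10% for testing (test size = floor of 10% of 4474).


Test = ⌊4474·10/100⌋ = 447
Train = 4474 - 447 = 4027

Train: 4027, Test: 447


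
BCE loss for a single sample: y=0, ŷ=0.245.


BCE = -[y·ln(p) + (1-y)·ln(1-p)]
= -0 - 1·ln(1-0.245)
= -ln(0.755) = 0.281

0.281


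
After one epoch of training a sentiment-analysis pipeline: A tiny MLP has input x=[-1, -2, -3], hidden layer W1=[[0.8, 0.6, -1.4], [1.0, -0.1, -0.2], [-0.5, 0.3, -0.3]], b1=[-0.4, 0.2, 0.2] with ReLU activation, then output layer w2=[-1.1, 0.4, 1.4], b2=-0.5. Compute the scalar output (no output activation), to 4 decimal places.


z1[0] = (0.8)·(-1) + (0.6)·(-2) + (-1.4)·(-3) - 0.4 = 1.8
z1[1] = (1.0)·(-1) + (-0.1)·(-2) + (-0.2)·(-3) + 0.2 = 0.0
z1[2] = (-0.5)·(-1) + (0.3)·(-2) + (-0.3)·(-3) + 0.2 = 1.0
h = ReLU(z1) = [1.8, 0.0, 1.0]
output = (-1.1)·(1.8) + (0.4)·(0.0) + (1.4)·(1.0) - 0.5 = -1.08

-1.08


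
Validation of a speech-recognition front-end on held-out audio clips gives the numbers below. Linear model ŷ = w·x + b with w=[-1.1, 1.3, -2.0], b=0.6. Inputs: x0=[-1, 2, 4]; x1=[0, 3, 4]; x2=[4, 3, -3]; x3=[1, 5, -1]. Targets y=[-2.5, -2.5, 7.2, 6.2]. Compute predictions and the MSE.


ŷ0 = (-1.1)·(-1) + (1.3)·(2) + (-2.0)·(4) + 0.6 = -3.7
ŷ1 = (-1.1)·(0) + (1.3)·(3) + (-2.0)·(4) + 0.6 = -3.5
ŷ2 = (-1.1)·(4) + (1.3)·(3) + (-2.0)·(-3) + 0.6 = 6.1
ŷ3 = (-1.1)·(1) + (1.3)·(5) + (-2.0)·(-1) + 0.6 = 8.0
errors² = [1.44, 1.0, 1.21, 3.24]
MSE = 6.8900/4 = 1.7225

1.7225


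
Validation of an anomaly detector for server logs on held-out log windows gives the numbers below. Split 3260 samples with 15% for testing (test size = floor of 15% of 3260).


Test = ⌊3260·15/100⌋ = 489
Train = 3260 - 489 = 2771

Train: 2771, Test: 489


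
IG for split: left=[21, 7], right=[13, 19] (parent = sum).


Parent = [34, 26], H_parent = 0.9871
H_left = 0.8113 (n=28), H_right = 0.9745 (n=32)
H_children = (28/60)·0.8113 + (32/60)·0.9745 = 0.8983
IG = 0.9871 - 0.8983 = 0.0888

0.0888


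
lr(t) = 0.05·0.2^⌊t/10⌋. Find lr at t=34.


n_drops = ⌊34/10⌋ = 3
lr = 0.05·0.2^3 = 0.05·0.008 = 0.0004

0.0004


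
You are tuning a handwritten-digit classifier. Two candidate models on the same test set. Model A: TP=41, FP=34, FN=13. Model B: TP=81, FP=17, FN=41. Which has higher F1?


Model A: P=41/75=0.5467, R=41/54=0.7593, F1=2PR/(P+R)=2TP/(2TP+FP+FN)=82/129=0.6357
Model B: P=81/98=0.8265, R=81/122=0.6639, F1=2PR/(P+R)=2TP/(2TP+FP+FN)=162/220=0.7364
0.6357 < 0.7364 → Model B

Model B


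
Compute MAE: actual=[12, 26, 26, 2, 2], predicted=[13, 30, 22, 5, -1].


Absolute errors: |12-13|=1, |26-30|=4, |26-22|=4, |2-5|=3, |2+ 1|=3
Sum = 15
MAE = 15/5 = 3

3


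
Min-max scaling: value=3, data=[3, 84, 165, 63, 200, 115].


min=3, max=200
(3-3)/(200-3) = 0/197 = 0.0

0.0


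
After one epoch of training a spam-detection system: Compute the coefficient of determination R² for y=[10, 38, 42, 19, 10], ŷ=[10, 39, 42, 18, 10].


ȳ = 23.8
SS_res = Σ(y-ŷ)² = 2
SS_tot = Σ(y-ȳ)² = 936.8
R² = 1 - SS_res/SS_tot = 1 - 0.0021 = 0.9979

0.9979


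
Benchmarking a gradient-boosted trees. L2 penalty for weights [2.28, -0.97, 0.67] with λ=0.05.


‖w‖₂² = (2.28)² + (-0.97)² + (0.67)²
     = 5.1984 + 0.9409 + 0.4489
     = 6.5882
λ·‖w‖₂² = 0.05·6.5882 = 0.32941

0.32941


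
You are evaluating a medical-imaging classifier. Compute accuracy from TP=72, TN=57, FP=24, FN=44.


Accuracy = (TP+TN)/(TP+TN+FP+FN)
= (72+57)/(197)
= 129/197 = 65.48%

65.48%


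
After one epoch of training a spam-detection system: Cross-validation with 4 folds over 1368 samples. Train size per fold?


Fold size = 1368/4 = 342
Training per fold = 1368 - 342 = 1026

1026


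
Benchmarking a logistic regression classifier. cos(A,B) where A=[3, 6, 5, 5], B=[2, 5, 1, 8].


A·B = 3·2 + 6·5 + 5·1 + 5·8 = 81
‖A‖ = √95 = 9.7468, ‖B‖ = √94 = 9.6954
cos = 81/(√95·√94) = 81/√8930 = 0.8572

0.8572


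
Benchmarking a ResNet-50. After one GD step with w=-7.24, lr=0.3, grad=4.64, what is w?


w_new = w - α·∇
= -7.24 - 0.3·4.64
= -7.24 - 1.392
= -8.632

-8.632


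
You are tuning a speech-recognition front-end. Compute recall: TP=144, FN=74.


Recall = TP/(TP+FN)
= 144/(144+74)
= 144/218 = 66.06%

66.06%


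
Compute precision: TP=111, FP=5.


Precision = TP/(TP+FP)
= 111/(111+5)
= 111/116 = 95.69%

95.69%


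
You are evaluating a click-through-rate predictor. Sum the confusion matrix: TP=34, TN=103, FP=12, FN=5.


Total = TP + TN + FP + FN
= 34 + 103 + 12 + 5
= 154
(Predicted positive: 46, predicted negative: 108)

154


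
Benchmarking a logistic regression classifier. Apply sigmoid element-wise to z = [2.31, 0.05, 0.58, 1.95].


σ(2.31) = 1/(1+e^-2.31) = 0.9097
σ(0.05) = 1/(1+e^-0.05) = 0.5125
σ(0.58) = 1/(1+e^-0.58) = 0.6411
σ(1.95) = 1/(1+e^-1.95) = 0.8754
result = [0.9097, 0.5125, 0.6411, 0.8754]

[0.9097, 0.5125, 0.6411, 0.8754]


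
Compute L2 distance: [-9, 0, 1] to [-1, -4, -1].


d = √((-9+ 1)² + (0+ 4)² + (1+ 1)²)
  = √(64 + 16 + 4)
  = √84 = 9.1652

9.1652


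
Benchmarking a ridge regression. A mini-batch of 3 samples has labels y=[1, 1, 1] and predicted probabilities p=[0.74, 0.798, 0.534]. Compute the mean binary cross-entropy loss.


L[0] = -ln(0.74) = 0.3011
L[1] = -ln(0.798) = 0.2256
L[2] = -ln(0.534) = 0.6274
mean = (0.3011 + 0.2256 + 0.6274)/3 = 0.3847

0.3847


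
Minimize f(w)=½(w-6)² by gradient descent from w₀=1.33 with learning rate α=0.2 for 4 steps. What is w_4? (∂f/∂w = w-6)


step 1: grad = 1.33-6 = -4.67; w = 1.33 - 0.2·(-4.67) = 2.264
step 2: grad = 2.264-6 = -3.736; w = 2.264 - 0.2·(-3.736) = 3.0112
step 3: grad = 3.0112-6 = -2.9888; w = 3.0112 - 0.2·(-2.9888) = 3.60896
step 4: grad = 3.60896-6 = -2.39104; w = 3.60896 - 0.2·(-2.39104) = 4.087168

4.087168


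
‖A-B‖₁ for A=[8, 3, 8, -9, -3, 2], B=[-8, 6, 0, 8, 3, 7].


d = |8+ 8| + |3-6| + |8-0| + |-9-8| + |-3-3| + |2-7|
  = 16 + 3 + 8 + 17 + 6 + 5
  = 55

55


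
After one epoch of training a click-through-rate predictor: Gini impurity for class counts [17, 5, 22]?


Probabilities: [17/44, 5/44, 22/44] ≈ [0.3864, 0.1136, 0.5]
Σpᵢ² = (289 + 25 + 484)/44² = 798/1936
Gini = 1 - Σpᵢ² = 1 - 798/1936 = 0.5878

0.5878


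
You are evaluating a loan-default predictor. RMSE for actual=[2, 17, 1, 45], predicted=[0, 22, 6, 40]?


MSE = 79/4 = 19.75
RMSE = √(79/4) = 4.4441

4.4441


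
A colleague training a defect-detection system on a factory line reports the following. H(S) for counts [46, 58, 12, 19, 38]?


Probabilities: [46/173, 58/173, 12/173, 19/173, 38/173] ≈ [0.2659, 0.3353, 0.0694, 0.1098, 0.2197]
H = -((46/173)·log₂(46/173) + (58/173)·log₂(58/173) + (12/173)·log₂(12/173) + (19/173)·log₂(19/173) + (38/173)·log₂(38/173))
  = 2.1341 bits

2.1341 bits


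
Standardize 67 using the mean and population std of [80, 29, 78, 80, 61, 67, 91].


μ = 69.4286, σ = 18.7986
z = (67 - 69.4286)/18.7986 = -0.1292

-0.1292


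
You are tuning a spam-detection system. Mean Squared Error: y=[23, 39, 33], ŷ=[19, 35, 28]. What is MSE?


Squared errors: (23-19)²=16, (39-35)²=16, (33-28)²=25
Sum = 57
MSE = 57/3 = 19

19


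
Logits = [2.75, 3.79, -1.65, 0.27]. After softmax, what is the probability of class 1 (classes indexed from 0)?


Exponentials: e^2.75=15.6426, e^3.79=44.2564, e^-1.65=0.192, e^0.27=1.31
Sum = 61.401
Softmax = [0.2548, 0.7208, 0.0031, 0.0213]
p[1] = 44.2564/61.401 = 0.7208

0.7208


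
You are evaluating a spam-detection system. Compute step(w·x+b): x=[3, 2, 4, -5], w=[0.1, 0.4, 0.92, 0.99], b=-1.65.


z = (3)·(0.1) + (2)·(0.4) + (4)·(0.92) + (-5)·(0.99) - 1.65
  = -1.82
step(z) = 0 (z<0)

0


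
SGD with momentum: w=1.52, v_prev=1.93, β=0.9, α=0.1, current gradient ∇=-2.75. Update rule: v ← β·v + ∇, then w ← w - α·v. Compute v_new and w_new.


v_new = 0.9·1.93 - 2.75 = 1.737 - 2.75 = -1.013
w_new = 1.52 - 0.1·-1.013 = 1.52 + 0.1013 = 1.6213

v_new=-1.013, w_new=1.6213


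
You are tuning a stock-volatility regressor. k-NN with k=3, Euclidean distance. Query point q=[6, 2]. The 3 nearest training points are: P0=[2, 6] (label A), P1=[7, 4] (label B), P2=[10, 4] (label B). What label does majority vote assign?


d(q,P0) = 5.6569  (label A)
d(q,P1) = 2.2361  (label B)
d(q,P2) = 4.4721  (label B)
Votes: A=1, B=2
Majority → B

B


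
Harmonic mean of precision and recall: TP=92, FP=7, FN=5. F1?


Precision = 92/99 = 0.9293
Recall = 92/97 = 0.9485
F1 = 2·P·R/(P+R) = 2·TP/(2·TP+FP+FN) = 184/(184+7+5) = 184/196 = 0.9388

0.9388


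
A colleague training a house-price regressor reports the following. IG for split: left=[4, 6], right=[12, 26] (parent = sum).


Parent = [16, 32], H_parent = 0.9183
H_left = 0.971 (n=10), H_right = 0.8997 (n=38)
H_children = (10/48)·0.971 + (38/48)·0.8997 = 0.9146
IG = 0.9183 - 0.9146 = 0.0037

0.0037


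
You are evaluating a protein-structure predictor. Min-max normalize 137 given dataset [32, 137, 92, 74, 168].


min=32, max=168
(137-32)/(168-32) = 105/136 = 0.7721

0.7721


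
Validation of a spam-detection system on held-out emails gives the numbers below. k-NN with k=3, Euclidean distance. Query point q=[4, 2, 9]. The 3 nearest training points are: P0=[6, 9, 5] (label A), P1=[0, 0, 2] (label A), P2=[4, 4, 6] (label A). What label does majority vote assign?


d(q,P0) = 8.3066  (label A)
d(q,P1) = 8.3066  (label A)
d(q,P2) = 3.6056  (label A)
Votes: A=3, B=0
Majority → A

A


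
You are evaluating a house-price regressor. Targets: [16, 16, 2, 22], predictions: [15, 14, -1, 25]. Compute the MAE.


Absolute errors: |16-15|=1, |16-14|=2, |2+ 1|=3, |22-25|=3
Sum = 9
MAE = 9/4 = 9/4

9/4


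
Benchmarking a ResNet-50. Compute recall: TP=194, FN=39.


Recall = TP/(TP+FN)
= 194/(194+39)
= 194/233 = 83.26%

83.26%


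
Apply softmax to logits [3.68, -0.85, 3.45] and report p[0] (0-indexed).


Exponentials: e^3.68=39.6464, e^-0.85=0.4274, e^3.45=31.5004
Sum = 71.5742
Softmax = [0.5539, 0.006, 0.4401]
p[0] = 39.6464/71.5742 = 0.5539

0.5539


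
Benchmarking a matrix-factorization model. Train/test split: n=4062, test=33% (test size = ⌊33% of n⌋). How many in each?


Test = ⌊4062·33/100⌋ = 1340
Train = 4062 - 1340 = 2722

Train: 2722, Test: 1340


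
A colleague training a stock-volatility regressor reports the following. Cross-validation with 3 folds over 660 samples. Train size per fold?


Fold size = 660/3 = 220
Training per fold = 660 - 220 = 440

440


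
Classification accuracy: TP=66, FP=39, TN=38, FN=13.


Accuracy = (TP+TN)/(TP+TN+FP+FN)
= (66+38)/(156)
= 104/156 = 66.67%

66.67%


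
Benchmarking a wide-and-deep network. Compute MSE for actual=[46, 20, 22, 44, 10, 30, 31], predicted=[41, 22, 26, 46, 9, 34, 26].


Squared errors: (46-41)²=25, (20-22)²=4, (22-26)²=16, (44-46)²=4, (10-9)²=1, (30-34)²=16, (31-26)²=25
Sum = 91
MSE = 91/7 = 13

13


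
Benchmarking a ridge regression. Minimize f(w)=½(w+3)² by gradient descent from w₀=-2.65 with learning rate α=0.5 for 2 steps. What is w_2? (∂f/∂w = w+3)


step 1: grad = -2.65+3 = 0.35; w = -2.65 - 0.5·(0.35) = -2.825
step 2: grad = -2.825+3 = 0.175; w = -2.825 - 0.5·(0.175) = -2.9125

-2.9125


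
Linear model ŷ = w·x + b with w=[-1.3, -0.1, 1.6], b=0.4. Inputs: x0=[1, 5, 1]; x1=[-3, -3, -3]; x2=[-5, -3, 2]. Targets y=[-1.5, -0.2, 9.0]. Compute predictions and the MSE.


ŷ0 = (-1.3)·(1) + (-0.1)·(5) + (1.6)·(1) + 0.4 = 0.2
ŷ1 = (-1.3)·(-3) + (-0.1)·(-3) + (1.6)·(-3) + 0.4 = -0.2
ŷ2 = (-1.3)·(-5) + (-0.1)·(-3) + (1.6)·(2) + 0.4 = 10.4
errors² = [2.89, 0.0, 1.96]
MSE = 4.8500/3 = 1.6167

1.6167


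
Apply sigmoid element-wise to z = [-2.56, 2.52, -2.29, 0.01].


σ(-2.56) = 1/(1+e^2.56) = 0.0718
σ(2.52) = 1/(1+e^-2.52) = 0.9255
σ(-2.29) = 1/(1+e^2.29) = 0.092
σ(0.01) = 1/(1+e^-0.01) = 0.5025
result = [0.0718, 0.9255, 0.092, 0.5025]

[0.0718, 0.9255, 0.092, 0.5025]


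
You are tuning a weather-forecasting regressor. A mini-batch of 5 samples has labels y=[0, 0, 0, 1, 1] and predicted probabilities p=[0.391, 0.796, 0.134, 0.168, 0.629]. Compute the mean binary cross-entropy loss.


L[0] = -ln(1-0.391) = -ln(0.609) = 0.4959
L[1] = -ln(1-0.796) = -ln(0.204) = 1.5896
L[2] = -ln(1-0.134) = -ln(0.866) = 0.1439
L[3] = -ln(0.168) = 1.7838
L[4] = -ln(0.629) = 0.4636
mean = (0.4959 + 1.5896 + 0.1439 + 1.7838 + 0.4636)/5 = 0.8954

0.8954


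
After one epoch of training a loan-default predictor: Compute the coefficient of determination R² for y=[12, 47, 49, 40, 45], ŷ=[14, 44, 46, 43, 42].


ȳ = 38.6
SS_res = Σ(y-ŷ)² = 40
SS_tot = Σ(y-ȳ)² = 929.2
R² = 1 - SS_res/SS_tot = 1 - 0.043 = 0.957

0.957


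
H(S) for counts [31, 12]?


Probabilities: [31/43, 12/43] ≈ [0.7209, 0.2791]
H = -((31/43)·log₂(31/43) + (12/43)·log₂(12/43))
  = 0.8542 bits

0.8542 bits
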